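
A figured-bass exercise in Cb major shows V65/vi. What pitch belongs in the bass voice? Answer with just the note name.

The applied chord V65/vi is rooted on Eb: Eb-G-Bb-Db.
The figure 65 means first inversion — the third is in the bass.

G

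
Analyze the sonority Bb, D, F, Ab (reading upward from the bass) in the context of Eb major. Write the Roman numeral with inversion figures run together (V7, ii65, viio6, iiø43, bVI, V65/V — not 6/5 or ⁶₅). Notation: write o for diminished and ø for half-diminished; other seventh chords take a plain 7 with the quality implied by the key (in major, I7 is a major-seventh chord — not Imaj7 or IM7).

Stacked in thirds the chord is Bb-D-F-Ab: a dominant seventh chord on Bb.
In Eb major, Bb is the dominant; the diatonic dominant seventh chord there is V7.

V7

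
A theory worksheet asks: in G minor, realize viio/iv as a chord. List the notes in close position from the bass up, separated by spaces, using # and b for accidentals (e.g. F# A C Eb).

The slash marks an applied leading-tone chord: viio of iv. In G minor, iv is C, so the leading tone to it is B, a half step below.
Building a diminished triad on B gives B-D-F.

B D F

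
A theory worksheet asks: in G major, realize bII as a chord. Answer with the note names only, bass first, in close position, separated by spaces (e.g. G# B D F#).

bII is the Neapolitan chord — a major triad on the lowered second degree. In G major that root is Ab.
So the chord is Ab-C-Eb.

Ab C Eb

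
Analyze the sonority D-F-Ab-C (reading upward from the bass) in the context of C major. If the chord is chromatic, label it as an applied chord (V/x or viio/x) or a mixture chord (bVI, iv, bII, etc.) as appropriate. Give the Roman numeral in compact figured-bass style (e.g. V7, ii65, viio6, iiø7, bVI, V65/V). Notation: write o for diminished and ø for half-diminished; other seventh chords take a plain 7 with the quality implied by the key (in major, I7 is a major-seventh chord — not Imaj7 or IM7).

Stacked in thirds the chord is D-F-Ab-C: a half-diminished seventh chord on D.
D is the second degree of C major. This is the half-diminished supertonic seventh, borrowed from the parallel minor.

iiø7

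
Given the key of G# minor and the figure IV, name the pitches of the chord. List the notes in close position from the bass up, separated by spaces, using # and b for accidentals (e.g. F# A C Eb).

C# E# G#

IV is the major subdominant, borrowed from the parallel major. In G# minor that root is C#.
So the chord is C#-E#-G#, a major triad.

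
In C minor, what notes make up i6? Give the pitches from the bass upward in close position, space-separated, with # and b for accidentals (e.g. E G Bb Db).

Eb G C

The numeral's case and figure indicate a minor triad. In C minor its root, scale degree 1, is C.
Stacking thirds from C gives C-Eb-G.
The figured bass 6 indicates first inversion, placing the third (Eb) in the bass: Eb-G-C.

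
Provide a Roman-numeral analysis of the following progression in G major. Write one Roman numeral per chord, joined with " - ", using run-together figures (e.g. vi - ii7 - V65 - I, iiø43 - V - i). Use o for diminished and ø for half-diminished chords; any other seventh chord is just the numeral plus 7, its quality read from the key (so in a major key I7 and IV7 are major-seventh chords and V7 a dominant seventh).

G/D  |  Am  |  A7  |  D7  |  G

G/D: root G is the tonic; major triad there is I64.
Am: root A is the supertonic; minor triad there is ii.
A7: a dominant seventh chord on A, the applied dominant of V → V7/V.
D7 has root D, degree 5 in G major, so V7.
G: major triad on G = scale degree 1 → I.

I64 - ii - V7/V - V7 - I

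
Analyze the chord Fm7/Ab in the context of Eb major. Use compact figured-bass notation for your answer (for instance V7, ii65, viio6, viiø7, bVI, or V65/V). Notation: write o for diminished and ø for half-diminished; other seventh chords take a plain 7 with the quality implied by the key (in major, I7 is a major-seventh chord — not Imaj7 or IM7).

Stacked in thirds the chord is F-Ab-C-Eb: a minor seventh chord on F.
F is scale degree 2 in Eb major, and a minor seventh chord on that degree is written ii7.
With Ab in the bass the chord is in first inversion, so the figured bass is 65.

ii65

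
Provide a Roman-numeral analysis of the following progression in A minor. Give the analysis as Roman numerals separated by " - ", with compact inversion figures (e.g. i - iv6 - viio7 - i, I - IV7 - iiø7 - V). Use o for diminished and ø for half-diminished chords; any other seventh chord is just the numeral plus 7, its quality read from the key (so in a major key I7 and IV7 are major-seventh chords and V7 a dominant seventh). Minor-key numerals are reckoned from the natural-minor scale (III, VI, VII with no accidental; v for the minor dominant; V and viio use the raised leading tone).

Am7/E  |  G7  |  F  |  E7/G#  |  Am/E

i43 - VII7 - VI - V65 - i64

Am7/E has root A, degree 1 in A minor, so i43.
G7: root G is the subtonic; dominant seventh chord there is VII7.
F has root F, degree 6 in A minor, so VI.
E7/G#: dominant seventh chord on E = scale degree 5 → V65.
Am/E: root A is the tonic; minor triad there is i64.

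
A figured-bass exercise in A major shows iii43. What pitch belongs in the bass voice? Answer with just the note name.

iii in A major has root C#; the chord is C#-E-G#-B.
The figure 43 means second inversion — the fifth is in the bass.

G#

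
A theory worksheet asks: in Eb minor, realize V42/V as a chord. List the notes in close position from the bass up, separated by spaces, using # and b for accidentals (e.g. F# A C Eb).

Eb F A C

V42/V is a secondary dominant — the dominant seventh of V. V in Eb minor is Bb, so the applied chord's root is F, a perfect fifth above.
Building a dominant seventh chord on F gives F-A-C-Eb.
The figured bass 42 indicates third inversion, placing the seventh (Eb) in the bass: Eb-F-A-C.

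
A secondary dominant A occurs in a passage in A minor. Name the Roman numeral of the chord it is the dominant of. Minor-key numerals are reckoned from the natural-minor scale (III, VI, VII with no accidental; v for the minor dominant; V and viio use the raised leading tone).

iv

The chord is a major triad on A.
A dominant resolves down a perfect fifth: A → D. In A minor, D is scale degree 4, i.e. iv.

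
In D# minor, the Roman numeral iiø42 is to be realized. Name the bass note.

D#

iiø in D# minor has root E#; the chord is E#-G#-B-D#.
The figure 42 means third inversion — the seventh is in the bass.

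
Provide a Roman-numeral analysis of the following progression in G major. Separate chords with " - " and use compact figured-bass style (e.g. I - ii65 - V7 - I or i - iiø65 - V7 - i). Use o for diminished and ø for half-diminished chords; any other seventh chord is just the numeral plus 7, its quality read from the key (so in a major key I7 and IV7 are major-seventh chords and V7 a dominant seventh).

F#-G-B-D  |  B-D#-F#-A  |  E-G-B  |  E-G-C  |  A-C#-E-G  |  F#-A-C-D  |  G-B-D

I42 - V7/vi - vi - IV6 - V7/V - V65 - I

F#-G-B-D: major seventh chord on G = scale degree 1 → I42.
B-D#-F#-A is the secondary dominant of vi (dominant seventh chord on B): V7/vi.
E-G-B: minor triad on E = scale degree 6 → vi.
E-G-C has root C, degree 4 in G major, so IV6.
A-C#-E-G is the secondary dominant of V (dominant seventh chord on A): V7/V.
F#-A-C-D: dominant seventh chord on D = scale degree 5 → V65.
G-B-D has root G, degree 1 in G major, so I.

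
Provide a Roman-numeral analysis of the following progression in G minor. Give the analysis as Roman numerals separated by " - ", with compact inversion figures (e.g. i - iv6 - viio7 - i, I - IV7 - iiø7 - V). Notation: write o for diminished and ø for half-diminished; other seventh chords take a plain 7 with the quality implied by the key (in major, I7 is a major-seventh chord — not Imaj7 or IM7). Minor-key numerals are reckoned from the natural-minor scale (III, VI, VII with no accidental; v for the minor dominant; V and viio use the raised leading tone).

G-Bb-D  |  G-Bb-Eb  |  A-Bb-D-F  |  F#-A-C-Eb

i - VI6 - III42 - viio7

G-Bb-D: minor triad on G = scale degree 1 → i.
G-Bb-Eb has root Eb, degree 6 in G minor, so VI6.
A-Bb-D-F: root Bb is the mediant; major seventh chord there is III42.
F#-A-C-Eb: fully diminished seventh chord on F# = scale degree 7 → viio7.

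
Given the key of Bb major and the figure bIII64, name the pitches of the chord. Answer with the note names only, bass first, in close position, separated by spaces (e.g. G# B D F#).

Ab Db F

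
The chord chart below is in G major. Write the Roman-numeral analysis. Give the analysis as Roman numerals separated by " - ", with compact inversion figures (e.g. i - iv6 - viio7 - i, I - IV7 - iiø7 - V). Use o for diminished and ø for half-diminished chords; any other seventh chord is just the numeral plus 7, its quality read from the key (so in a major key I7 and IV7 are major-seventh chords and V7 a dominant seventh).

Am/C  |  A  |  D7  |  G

Am/C: root A is the supertonic; minor triad there is ii6.
A: a major triad on A, the applied dominant of V → V/V.
D7 has root D, degree 5 in G major, so V7.
G has root G, degree 1 in G major, so I.

ii6 - V/V - V7 - I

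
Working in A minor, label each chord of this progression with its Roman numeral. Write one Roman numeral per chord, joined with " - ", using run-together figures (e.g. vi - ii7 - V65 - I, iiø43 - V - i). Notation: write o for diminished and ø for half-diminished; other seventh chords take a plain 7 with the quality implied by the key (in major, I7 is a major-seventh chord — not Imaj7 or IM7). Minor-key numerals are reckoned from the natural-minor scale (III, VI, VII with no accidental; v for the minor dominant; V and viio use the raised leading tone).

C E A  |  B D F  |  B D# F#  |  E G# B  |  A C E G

i6 - iio - V/V - V - i7

C-E-A: minor triad on A = scale degree 1 → i6.
B-D-F: root B is the supertonic; diminished triad there is iio.
B-D#-F# is the secondary dominant of V (major triad on B): V/V.
E-G#-B has root E, degree 5 in A minor, so V.
A-C-E-G: root A is the tonic; minor seventh chord there is i7.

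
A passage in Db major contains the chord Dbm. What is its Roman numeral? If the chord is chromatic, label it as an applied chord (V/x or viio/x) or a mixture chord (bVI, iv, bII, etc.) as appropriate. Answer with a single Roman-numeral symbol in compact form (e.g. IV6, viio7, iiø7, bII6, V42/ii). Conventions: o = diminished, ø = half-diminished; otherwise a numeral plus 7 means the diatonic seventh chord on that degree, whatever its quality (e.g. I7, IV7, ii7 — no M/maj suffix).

The pitches Db-Fb-Ab form a minor triad rooted on Db.
Db is the first degree of Db major. This is the minor tonic, borrowed from the parallel minor.

i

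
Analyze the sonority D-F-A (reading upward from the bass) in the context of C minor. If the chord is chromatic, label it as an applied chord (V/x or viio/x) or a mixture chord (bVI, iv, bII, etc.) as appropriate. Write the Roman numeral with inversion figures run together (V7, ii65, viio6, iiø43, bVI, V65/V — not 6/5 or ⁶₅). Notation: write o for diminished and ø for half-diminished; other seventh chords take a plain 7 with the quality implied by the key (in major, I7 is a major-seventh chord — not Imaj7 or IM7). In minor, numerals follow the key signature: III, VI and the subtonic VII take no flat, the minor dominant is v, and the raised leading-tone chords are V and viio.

ii

Stacked in thirds the chord is D-F-A: a minor triad on D.
D is the second degree of C minor. This is the minor supertonic, borrowed from the parallel major (the Dorian ii).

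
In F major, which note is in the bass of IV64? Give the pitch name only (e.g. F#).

F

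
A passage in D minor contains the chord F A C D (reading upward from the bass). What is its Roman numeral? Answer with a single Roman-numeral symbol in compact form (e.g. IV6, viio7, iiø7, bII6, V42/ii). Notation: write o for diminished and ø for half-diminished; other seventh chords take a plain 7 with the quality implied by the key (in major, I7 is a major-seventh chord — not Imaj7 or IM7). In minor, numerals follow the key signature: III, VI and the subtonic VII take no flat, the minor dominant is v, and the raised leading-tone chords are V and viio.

Stacked in thirds the chord is D-F-A-C: a minor seventh chord on D.
D is scale degree 1 in D minor, and a minor seventh chord on that degree is written i7.
With F in the bass the chord is in first inversion, so the figured bass is 65.

i65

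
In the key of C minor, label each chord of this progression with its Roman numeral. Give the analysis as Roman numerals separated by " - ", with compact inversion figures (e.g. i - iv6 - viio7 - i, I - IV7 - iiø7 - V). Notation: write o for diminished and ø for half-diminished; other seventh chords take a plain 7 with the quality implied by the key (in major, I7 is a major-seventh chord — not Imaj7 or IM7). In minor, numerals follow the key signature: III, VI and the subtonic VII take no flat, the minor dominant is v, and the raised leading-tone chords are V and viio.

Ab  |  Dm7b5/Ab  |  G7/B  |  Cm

VI - iiø43 - V65 - i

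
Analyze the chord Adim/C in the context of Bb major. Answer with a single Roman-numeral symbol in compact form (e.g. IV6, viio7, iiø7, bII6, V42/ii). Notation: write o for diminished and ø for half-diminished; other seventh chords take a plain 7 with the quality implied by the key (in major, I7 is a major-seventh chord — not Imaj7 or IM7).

The pitches A-C-Eb form a diminished triad rooted on A.
In Bb major, A is the leading tone; the diatonic diminished triad there is viio.
With C in the bass the chord is in first inversion, so the figured bass is 6.

viio6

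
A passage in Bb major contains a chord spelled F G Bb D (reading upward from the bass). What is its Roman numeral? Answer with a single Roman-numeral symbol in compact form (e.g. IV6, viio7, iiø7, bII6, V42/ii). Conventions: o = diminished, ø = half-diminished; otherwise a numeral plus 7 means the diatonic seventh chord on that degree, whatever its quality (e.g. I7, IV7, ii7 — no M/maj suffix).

Stacked in thirds the chord is G-Bb-D-F: a minor seventh chord on G.
In Bb major, G is the submediant; the diatonic minor seventh chord there is vi7.
With F in the bass the chord is in third inversion, so the figured bass is 42.

vi42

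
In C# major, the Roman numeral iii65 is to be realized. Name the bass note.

iii in C# major has root E#; the chord is E#-G#-B#-D#.
The figure 65 means first inversion — the third is in the bass.

G#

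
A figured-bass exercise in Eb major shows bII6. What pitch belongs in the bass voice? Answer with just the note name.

Ab

bII in Eb major has root Fb; the chord is Fb-Ab-Cb.
The figure 6 means first inversion — the third is in the bass.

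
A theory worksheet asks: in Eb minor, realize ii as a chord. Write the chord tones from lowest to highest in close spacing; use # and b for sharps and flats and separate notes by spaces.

Scale degree 2 in Eb minor is F; here the chord built on it is altered to a minor triad. ii is the minor supertonic, borrowed from the parallel major (the Dorian ii).
So the chord is F-Ab-C, a minor triad.

F Ab C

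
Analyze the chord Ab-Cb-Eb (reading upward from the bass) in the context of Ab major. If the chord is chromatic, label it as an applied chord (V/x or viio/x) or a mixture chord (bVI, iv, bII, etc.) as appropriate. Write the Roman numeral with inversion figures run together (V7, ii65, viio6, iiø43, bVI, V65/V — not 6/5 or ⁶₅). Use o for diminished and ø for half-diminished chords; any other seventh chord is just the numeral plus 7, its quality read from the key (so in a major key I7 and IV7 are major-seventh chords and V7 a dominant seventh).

i

The pitches Ab-Cb-Eb form a minor triad rooted on Ab.
Ab is the first degree of Ab major. This is the minor tonic, borrowed from the parallel minor.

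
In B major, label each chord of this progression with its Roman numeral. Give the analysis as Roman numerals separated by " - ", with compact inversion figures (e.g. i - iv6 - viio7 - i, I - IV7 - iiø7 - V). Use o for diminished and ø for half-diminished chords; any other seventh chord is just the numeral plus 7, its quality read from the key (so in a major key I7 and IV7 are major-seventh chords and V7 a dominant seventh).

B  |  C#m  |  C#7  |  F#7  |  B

I - ii - V7/V - V7 - I

B: root B is the tonic; major triad there is I.
C#m has root C#, degree 2 in B major, so ii.
C#7 is the secondary dominant of V (dominant seventh chord on C#): V7/V.
F#7 has root F#, degree 5 in B major, so V7.
B: root B is the tonic; major triad there is I.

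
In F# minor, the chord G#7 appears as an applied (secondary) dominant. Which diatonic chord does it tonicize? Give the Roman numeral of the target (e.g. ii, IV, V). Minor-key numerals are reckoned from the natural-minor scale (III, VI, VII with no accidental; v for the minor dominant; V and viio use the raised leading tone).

The chord is a dominant seventh chord on G#.
A dominant resolves down a perfect fifth: G# → C#. In F# minor, C# is scale degree 5, i.e. V.

V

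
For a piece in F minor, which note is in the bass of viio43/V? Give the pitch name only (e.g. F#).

F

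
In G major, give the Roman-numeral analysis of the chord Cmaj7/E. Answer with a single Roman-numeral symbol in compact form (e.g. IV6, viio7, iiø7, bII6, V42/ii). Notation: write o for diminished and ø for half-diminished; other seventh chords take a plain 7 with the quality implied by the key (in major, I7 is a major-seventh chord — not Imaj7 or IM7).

IV65

The pitches C-E-G-B form a major seventh chord rooted on C.
C is scale degree 4 in G major, and a major seventh chord on that degree is written IV7.
With E in the bass the chord is in first inversion, so the figured bass is 65.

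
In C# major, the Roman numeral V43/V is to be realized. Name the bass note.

The applied chord V43/V is rooted on D#: D#-F##-A#-C#.
The figure 43 means second inversion — the fifth is in the bass.

A#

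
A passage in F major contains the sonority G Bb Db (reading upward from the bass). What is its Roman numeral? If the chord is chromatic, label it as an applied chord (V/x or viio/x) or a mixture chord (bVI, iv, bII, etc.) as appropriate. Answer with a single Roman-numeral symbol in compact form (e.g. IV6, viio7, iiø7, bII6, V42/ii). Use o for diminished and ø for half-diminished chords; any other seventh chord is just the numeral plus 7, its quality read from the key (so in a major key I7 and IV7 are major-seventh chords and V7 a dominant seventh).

iio

Stacked in thirds the chord is G-Bb-Db: a diminished triad on G.
G is the second degree of F major. This is the diminished supertonic triad, borrowed from the parallel minor.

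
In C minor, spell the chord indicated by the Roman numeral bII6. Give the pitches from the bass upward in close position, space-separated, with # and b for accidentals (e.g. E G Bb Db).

bII6 is the Neapolitan sixth — a major triad on the lowered second degree, here in its customary first inversion. In C minor that root is Db.
So the chord is Db-F-Ab, a major triad.
The figured bass 6 indicates first inversion, placing the third (F) in the bass: F-Ab-Db.

F Ab Db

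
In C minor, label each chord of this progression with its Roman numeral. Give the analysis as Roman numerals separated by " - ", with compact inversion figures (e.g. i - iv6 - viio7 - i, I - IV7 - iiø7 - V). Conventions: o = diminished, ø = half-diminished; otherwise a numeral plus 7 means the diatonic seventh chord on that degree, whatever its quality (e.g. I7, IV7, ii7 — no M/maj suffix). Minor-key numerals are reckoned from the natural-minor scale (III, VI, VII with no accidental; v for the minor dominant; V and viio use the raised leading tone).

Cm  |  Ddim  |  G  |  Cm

i - iio - V - i

Cm: root C is the tonic; minor triad there is i.
Ddim: diminished triad on D = scale degree 2 → iio.
G: major triad on G = scale degree 5 → V.
Cm: minor triad on C = scale degree 1 → i.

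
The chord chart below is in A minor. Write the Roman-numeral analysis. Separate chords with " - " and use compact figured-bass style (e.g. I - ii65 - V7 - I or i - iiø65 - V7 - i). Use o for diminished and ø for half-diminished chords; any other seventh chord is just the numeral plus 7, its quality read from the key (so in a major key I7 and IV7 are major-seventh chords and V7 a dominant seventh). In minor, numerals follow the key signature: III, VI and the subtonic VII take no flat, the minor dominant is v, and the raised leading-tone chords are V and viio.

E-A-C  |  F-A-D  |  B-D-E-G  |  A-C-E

i64 - iv6 - v43 - i

E-A-C has root A, degree 1 in A minor, so i64.
F-A-D: minor triad on D = scale degree 4 → iv6.
B-D-E-G: minor seventh chord on E = scale degree 5 → v43.
A-C-E: minor triad on A = scale degree 1 → i.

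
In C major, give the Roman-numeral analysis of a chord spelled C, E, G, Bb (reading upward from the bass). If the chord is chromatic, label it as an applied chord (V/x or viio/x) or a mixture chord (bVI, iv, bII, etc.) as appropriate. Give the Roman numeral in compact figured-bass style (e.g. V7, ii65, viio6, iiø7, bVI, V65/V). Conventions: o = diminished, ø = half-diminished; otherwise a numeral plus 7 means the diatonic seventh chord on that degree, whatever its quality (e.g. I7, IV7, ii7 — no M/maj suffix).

The pitches C-E-G-Bb form a dominant seventh chord rooted on C.
C is not a diatonic chord root with this quality in C major, but it lies a perfect fifth above F (IV), so the chord functions as an applied dominant of IV.

V7/IV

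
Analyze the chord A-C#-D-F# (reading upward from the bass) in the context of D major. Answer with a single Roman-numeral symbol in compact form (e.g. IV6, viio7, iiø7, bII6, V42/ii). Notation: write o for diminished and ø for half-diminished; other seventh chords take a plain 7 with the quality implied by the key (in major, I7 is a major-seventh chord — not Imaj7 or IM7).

The pitches D-F#-A-C# form a major seventh chord rooted on D.
D is scale degree 1 in D major, and a major seventh chord on that degree is written I7.
With A in the bass the chord is in second inversion, so the figured bass is 43.

I43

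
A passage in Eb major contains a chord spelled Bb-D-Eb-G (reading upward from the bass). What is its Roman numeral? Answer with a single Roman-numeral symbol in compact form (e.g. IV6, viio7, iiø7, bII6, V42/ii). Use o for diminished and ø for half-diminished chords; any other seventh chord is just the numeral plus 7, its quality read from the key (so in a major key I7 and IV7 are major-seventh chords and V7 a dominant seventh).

I43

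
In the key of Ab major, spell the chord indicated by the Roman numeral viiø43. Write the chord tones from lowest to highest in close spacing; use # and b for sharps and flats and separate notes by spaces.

Db F G Bb

The numeral's case and figure indicate a half-diminished seventh chord. In Ab major its root, scale degree 7, is G.
That chord is spelled G-Bb-Db-F.
With the 43 figure the chord is in second inversion; from the bass Db upward in close position it reads Db-F-G-Bb.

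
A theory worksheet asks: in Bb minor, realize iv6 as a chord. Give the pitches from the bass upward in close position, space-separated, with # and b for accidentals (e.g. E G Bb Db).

The numeral's case and figure indicate a minor triad. In Bb minor its root, scale degree 4, is Eb.
Stacking thirds from Eb gives Eb-Gb-Bb.
With the 6 figure the chord is in first inversion; from the bass Gb upward in close position it reads Gb-Bb-Eb.

Gb Bb Eb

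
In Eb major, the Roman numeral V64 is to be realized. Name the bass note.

F

V in Eb major has root Bb; the chord is Bb-D-F.
The figure 64 means second inversion — the fifth is in the bass.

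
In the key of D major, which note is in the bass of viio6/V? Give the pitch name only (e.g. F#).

B

The applied chord viio6/V is rooted on G#: G#-B-D.
The figure 6 means first inversion — the third is in the bass.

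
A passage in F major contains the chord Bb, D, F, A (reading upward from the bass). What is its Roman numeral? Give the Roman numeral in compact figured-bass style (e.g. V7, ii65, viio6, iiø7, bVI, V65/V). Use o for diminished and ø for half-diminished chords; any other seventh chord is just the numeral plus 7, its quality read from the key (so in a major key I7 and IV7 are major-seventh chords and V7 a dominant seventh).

IV7

The pitches Bb-D-F-A form a major seventh chord rooted on Bb.
In F major, Bb is the subdominant; the diatonic major seventh chord there is IV7.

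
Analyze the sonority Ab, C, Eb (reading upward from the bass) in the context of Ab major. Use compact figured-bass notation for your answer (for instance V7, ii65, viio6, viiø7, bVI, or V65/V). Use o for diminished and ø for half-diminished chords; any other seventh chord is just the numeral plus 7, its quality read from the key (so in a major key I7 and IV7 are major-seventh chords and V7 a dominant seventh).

I

The pitches Ab-C-Eb form a major triad rooted on Ab.
Ab is scale degree 1 in Ab major, and a major triad on that degree is written I.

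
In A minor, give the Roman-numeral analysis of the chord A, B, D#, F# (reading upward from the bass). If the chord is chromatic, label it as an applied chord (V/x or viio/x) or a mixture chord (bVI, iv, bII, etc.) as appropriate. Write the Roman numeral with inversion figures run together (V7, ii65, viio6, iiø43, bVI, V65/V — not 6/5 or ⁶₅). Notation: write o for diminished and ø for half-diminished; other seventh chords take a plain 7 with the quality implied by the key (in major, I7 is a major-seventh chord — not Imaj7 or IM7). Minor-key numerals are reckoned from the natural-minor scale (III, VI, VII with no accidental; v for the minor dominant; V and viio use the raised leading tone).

The pitches B-D#-F#-A form a dominant seventh chord rooted on B.
B is not a diatonic chord root with this quality in A minor, but it lies a perfect fifth above E (V), so the chord functions as an applied dominant of V.
With A in the bass the chord is in third inversion, so the figured bass is 42.

V42/V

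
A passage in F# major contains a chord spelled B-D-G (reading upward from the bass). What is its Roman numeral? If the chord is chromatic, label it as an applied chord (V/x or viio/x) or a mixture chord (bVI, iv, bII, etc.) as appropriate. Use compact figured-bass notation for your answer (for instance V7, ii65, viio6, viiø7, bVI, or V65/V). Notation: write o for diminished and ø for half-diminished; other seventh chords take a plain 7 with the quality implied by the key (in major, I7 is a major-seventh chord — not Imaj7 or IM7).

Stacked in thirds the chord is G-B-D: a major triad on G.
G is the lowered second degree of F# major (diatonic 2 would be G#). This is the Neapolitan sixth — a major triad on the lowered second degree, here in its customary first inversion.
With B in the bass the chord is in first inversion, so the figured bass is 6.

bII6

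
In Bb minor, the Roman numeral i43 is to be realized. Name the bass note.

i in Bb minor has root Bb; the chord is Bb-Db-F-Ab.
The figure 43 means second inversion — the fifth is in the bass.

F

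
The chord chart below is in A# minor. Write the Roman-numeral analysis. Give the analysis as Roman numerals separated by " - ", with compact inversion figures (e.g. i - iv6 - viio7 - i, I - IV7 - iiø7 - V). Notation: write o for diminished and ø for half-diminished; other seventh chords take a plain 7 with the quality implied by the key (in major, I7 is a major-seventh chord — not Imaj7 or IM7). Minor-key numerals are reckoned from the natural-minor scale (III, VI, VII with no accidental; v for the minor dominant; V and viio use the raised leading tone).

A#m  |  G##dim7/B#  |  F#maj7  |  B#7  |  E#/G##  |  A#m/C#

i - viio65 - VI7 - V7/V - V6 - i6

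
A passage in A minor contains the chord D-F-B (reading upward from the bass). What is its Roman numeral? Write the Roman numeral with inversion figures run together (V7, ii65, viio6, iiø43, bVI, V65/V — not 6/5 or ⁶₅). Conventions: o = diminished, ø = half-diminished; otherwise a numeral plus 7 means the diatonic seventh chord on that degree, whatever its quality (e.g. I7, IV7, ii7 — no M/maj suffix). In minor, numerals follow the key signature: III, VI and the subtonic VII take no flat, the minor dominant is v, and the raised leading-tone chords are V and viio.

iio6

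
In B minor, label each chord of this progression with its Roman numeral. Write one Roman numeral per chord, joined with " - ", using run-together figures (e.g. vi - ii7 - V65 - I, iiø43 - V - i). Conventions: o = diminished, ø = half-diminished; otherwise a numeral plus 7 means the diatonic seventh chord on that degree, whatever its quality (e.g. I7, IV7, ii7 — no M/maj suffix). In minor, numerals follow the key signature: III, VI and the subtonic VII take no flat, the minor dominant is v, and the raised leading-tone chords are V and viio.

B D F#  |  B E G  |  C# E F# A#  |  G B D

i - iv64 - V43 - VI

B-D-F# has root B, degree 1 in B minor, so i.
B-E-G: minor triad on E = scale degree 4 → iv64.
C#-E-F#-A# has root F#, degree 5 in B minor, so V43.
G-B-D: root G is the submediant; major triad there is VI.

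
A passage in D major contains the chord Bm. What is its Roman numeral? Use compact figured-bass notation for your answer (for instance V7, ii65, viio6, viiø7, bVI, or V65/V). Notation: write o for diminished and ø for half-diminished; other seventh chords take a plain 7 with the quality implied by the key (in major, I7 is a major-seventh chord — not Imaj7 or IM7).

The pitches B-D-F# form a minor triad rooted on B.
B is scale degree 6 in D major, and a minor triad on that degree is written vi.

vi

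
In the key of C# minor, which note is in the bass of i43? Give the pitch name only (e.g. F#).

G#

i in C# minor has root C#; the chord is C#-E-G#-B.
The figure 43 means second inversion — the fifth is in the bass.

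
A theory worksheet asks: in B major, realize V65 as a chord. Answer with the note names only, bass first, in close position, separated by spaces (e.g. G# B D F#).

A# C# E F#

In B major, the dominant is F#, and the diatonic chord built there is a dominant seventh chord.
That chord is spelled F#-A#-C#-E.
With the 65 figure the chord is in first inversion; from the bass A# upward in close position it reads A#-C#-E-F#.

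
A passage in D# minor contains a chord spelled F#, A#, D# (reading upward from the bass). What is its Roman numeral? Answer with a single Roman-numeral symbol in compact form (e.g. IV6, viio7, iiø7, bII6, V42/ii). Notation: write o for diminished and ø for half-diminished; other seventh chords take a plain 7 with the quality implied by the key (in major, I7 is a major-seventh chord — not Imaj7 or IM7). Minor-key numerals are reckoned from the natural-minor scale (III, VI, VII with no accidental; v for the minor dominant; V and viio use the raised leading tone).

Stacked in thirds the chord is D#-F#-A#: a minor triad on D#.
D# is scale degree 1 in D# minor, and a minor triad on that degree is written i.
With F# in the bass the chord is in first inversion, so the figured bass is 6.

i6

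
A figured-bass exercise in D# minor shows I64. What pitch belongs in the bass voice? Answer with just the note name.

I in D# minor has root D#; the chord is D#-F##-A#.
The figure 64 means second inversion — the fifth is in the bass.

A#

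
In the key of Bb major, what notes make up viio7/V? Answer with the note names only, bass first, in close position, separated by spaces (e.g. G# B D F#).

The slash marks an applied leading-tone chord: viio of V. In Bb major, V is F, so the leading tone to it is E, a half step below.
Building a fully diminished seventh chord on E gives E-G-Bb-Db.

E G Bb Db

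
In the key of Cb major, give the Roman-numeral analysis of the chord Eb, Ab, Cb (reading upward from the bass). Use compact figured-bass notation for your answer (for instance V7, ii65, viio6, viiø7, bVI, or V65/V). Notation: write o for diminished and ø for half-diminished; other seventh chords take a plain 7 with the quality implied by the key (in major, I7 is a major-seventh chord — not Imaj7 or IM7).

The pitches Ab-Cb-Eb form a minor triad rooted on Ab.
Ab is scale degree 6 in Cb major, and a minor triad on that degree is written vi.
With Eb in the bass the chord is in second inversion, so the figured bass is 64.

vi64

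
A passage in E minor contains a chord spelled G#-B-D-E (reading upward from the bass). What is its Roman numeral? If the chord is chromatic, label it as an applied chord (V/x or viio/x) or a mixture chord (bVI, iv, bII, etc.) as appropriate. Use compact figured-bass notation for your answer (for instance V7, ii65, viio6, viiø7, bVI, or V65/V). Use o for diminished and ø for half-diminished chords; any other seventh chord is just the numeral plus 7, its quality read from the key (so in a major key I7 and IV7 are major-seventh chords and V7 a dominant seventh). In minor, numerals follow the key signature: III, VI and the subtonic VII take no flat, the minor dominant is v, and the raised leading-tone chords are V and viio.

V65/iv

The pitches E-G#-B-D form a dominant seventh chord rooted on E.
E is not a diatonic chord root with this quality in E minor, but it lies a perfect fifth above A (iv), so the chord functions as an applied dominant of iv.
With G# in the bass the chord is in first inversion, so the figured bass is 65.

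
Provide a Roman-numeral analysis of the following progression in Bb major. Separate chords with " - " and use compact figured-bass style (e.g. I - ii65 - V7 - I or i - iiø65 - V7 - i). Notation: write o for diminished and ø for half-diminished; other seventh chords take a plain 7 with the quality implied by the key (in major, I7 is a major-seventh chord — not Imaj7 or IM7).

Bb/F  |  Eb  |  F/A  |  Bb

Bb/F: major triad on Bb = scale degree 1 → I64.
Eb: root Eb is the subdominant; major triad there is IV.
F/A has root F, degree 5 in Bb major, so V6.
Bb: major triad on Bb = scale degree 1 → I.

I64 - IV - V6 - I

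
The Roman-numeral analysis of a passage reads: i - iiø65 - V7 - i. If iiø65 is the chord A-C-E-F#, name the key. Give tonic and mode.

E minor

The chord F#m7b5/A is a half-diminished seventh chord rooted on F#; its label is iiø65.
If F# is scale degree 2 and the mode makes that degree carry a half-diminished seventh chord, the tonic is E and the mode is minor.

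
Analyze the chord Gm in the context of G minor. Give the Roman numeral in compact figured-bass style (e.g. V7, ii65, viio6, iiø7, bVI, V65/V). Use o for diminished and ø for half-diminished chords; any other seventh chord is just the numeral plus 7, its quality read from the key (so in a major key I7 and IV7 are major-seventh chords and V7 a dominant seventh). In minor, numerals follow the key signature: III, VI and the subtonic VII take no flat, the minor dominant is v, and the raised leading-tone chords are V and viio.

i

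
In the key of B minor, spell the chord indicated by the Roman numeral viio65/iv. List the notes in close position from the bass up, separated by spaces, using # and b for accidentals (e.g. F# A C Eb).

viio65/iv is a secondary leading-tone chord. The target iv is E in B minor; the applied chord is rooted a semitone below, on D#.
Building a fully diminished seventh chord on D# gives D#-F#-A-C.
With the 65 figure the chord is in first inversion; from the bass F# upward in close position it reads F#-A-C-D#.

F# A C D#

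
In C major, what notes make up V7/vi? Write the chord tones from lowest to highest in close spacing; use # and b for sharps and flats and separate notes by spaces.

E G# B D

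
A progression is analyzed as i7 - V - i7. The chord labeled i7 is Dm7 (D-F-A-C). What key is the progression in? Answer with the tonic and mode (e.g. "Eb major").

D minor

The chord Dm7 is a minor seventh chord rooted on D; its label is i7.
If D is scale degree 1 and the mode makes that degree carry a minor seventh chord, the tonic is D and the mode is minor.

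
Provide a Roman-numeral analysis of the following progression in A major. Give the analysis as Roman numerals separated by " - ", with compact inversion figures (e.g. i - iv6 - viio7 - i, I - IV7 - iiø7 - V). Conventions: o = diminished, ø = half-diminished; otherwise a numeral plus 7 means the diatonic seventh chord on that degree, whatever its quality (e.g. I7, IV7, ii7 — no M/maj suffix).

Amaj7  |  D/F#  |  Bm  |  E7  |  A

Amaj7: root A is the tonic; major seventh chord there is I7.
D/F#: root D is the subdominant; major triad there is IV6.
Bm: minor triad on B = scale degree 2 → ii.
E7: dominant seventh chord on E = scale degree 5 → V7.
A: major triad on A = scale degree 1 → I.

I7 - IV6 - ii - V7 - I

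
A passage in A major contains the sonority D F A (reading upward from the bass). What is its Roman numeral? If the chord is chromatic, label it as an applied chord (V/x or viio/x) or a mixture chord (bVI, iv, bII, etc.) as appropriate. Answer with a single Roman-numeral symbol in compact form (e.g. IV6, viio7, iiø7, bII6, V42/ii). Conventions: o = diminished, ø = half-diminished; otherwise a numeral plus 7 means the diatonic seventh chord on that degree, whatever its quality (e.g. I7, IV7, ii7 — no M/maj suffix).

iv

The pitches D-F-A form a minor triad rooted on D.
D is the fourth degree of A major. This is the minor subdominant, borrowed from the parallel minor.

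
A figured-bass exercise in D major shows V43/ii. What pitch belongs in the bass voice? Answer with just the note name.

The applied chord V43/ii is rooted on B: B-D#-F#-A.
The figure 43 means second inversion — the fifth is in the bass.

F#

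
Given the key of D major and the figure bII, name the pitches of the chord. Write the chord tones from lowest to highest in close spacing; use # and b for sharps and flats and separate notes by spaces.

Eb G Bb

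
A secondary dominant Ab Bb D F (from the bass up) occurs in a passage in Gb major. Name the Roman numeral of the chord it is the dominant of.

vi

The chord is a dominant seventh chord on Bb.
A dominant resolves down a perfect fifth: Bb → Eb. In Gb major, Eb is scale degree 6, i.e. vi.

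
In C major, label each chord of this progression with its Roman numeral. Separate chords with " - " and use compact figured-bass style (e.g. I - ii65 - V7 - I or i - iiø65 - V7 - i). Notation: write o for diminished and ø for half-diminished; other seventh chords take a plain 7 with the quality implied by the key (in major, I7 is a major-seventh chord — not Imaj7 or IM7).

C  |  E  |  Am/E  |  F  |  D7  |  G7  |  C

I - V/vi - vi64 - IV - V7/V - V7 - I

C: root C is the tonic; major triad there is I.
E is the secondary dominant of vi (major triad on E): V/vi.
Am/E: minor triad on A = scale degree 6 → vi64.
F: root F is the subdominant; major triad there is IV.
D7: chromatic; D is V of V, so V7/V.
G7 has root G, degree 5 in C major, so V7.
C: major triad on C = scale degree 1 → I.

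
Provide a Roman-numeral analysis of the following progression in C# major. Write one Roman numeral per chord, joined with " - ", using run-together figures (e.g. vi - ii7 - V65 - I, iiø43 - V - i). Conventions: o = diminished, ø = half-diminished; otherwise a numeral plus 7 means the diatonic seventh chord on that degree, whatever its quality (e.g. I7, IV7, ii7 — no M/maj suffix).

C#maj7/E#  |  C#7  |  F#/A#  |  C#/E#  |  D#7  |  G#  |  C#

C#maj7/E#: root C# is the tonic; major seventh chord there is I65.
C#7 is the secondary dominant of IV (dominant seventh chord on C#): V7/IV.
F#/A#: major triad on F# = scale degree 4 → IV6.
C#/E# has root C#, degree 1 in C# major, so I6.
D#7 is the secondary dominant of V (dominant seventh chord on D#): V7/V.
G#: root G# is the dominant; major triad there is V.
C#: root C# is the tonic; major triad there is I.

I65 - V7/IV - IV6 - I6 - V7/V - V - I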